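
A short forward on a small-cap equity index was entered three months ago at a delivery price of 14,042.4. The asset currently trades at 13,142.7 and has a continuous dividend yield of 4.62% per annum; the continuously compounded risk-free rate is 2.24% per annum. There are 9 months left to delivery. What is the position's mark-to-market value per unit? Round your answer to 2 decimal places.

1113.35

Current fair forward for the remaining 9 months: F = S·e^((r − q)·T), (r − q) = 0.0224 − 0.0462 = -0.0238
F = 13142.7 · e^(-0.0238 × 9/12) = 13142.7 × 0.98230837 = 12910.1842
Value of long forward = (F − K)·e^(−rT) = (12910.1842 − 14042.4) · e^(−0.0224·9/12)
= -1132.2158 × 0.98334033 = -1113.35
Short position value = −(long value) = 1113.35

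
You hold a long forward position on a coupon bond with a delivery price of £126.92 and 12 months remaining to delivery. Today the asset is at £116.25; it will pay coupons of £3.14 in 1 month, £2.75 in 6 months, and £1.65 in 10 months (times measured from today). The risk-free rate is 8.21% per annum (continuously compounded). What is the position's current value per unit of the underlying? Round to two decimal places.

PV(remaining coupons) I = 3.14·e^(−0.0821·1/12) + 2.75·e^(−0.0821·6/12) + 1.65·e^(−0.0821·10/12) = 7.2989
Current forward F = (S − I)·e^(rT) = (116.25 − 7.2989)·e^(0.0821·12/12) = 108.9511 × 1.085564 = 118.2734
Value (long) = (F − K)·e^(−rT) = (118.2734 − 126.92) × 0.921180 = -7.9651
Value = -£7.97

-£7.97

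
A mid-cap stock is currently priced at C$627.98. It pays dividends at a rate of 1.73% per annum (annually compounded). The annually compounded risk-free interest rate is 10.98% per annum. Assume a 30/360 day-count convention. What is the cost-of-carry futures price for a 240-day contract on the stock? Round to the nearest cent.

F = S · (1+r)^T / (1+q)^T
= 627.98 × 1.071922 / 1.011500 = 627.98 × 1.059735
F = C$665.49

C$665.49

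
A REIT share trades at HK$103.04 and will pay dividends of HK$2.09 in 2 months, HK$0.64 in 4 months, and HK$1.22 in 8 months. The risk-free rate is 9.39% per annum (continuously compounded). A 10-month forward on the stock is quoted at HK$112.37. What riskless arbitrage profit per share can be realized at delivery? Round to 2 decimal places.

HK$5.08 per share

PV(dividends) I = 2.09·e^(−0.0939·2/12) + 0.64·e^(−0.0939·4/12) + 1.22·e^(−0.0939·8/12) = 3.8238
Fair forward F* = (S − I)·e^(rT) = (103.04 − 3.8238)·e^0.078250 = 99.2162 × 1.081393 = 107.2917
Market HK$112.37 > fair 107.2917: forward overpriced → cash-and-carry (borrow at r, buy the stock and collect the dividends, short the forward).
Profit at T = |F_mkt − F*| = |112.37 − 107.2917| = HK$5.08 per share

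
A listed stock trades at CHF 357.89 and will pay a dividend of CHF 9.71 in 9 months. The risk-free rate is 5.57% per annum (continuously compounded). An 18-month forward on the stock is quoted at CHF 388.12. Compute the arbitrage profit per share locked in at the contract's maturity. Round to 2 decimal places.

CHF 9.17 per share

PV(dividends) I = 9.71·e^(−0.0557·9/12) = 9.3127
Fair forward F* = (S − I)·e^(rT) = (357.89 − 9.3127)·e^0.083550 = 348.5773 × 1.087140 = 378.9523
Market CHF 388.12 > fair 378.9523: forward overpriced → cash-and-carry (borrow at r, buy the stock and collect the dividends, short the forward).
Profit at T = |F_mkt − F*| = |388.12 − 378.9523| = CHF 9.17 per share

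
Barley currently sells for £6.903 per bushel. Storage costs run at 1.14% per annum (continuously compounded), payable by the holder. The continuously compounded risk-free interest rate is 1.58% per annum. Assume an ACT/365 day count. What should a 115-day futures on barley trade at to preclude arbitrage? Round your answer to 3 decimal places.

£6.962 per bushel

Net carry = r + u − y = 0.0158 + 0.0114 − 0.0000 = 0.0272
F = S·e^((r+u−y)T) = 6.903 · e^(0.0272 × 115/365) = 6.903 · e^0.008570
= 6.903 × 1.008607 = £6.962 per bushel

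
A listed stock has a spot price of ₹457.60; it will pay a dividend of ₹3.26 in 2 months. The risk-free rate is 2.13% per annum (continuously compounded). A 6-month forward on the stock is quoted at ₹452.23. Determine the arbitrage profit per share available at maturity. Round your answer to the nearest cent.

PV(dividends) I = 3.26·e^(−0.0213·2/12) = 3.2484
Fair forward F* = (S − I)·e^(rT) = (457.60 − 3.2484)·e^0.010650 = 454.3516 × 1.010707 = 459.2163
Market ₹452.23 < fair 459.2163: forward underpriced → reverse cash-and-carry (short the stock, invest proceeds at r, pay the dividends, go long the forward).
Profit at T = |F_mkt − F*| = |452.23 − 459.2163| = ₹6.99 per share

₹6.99 per share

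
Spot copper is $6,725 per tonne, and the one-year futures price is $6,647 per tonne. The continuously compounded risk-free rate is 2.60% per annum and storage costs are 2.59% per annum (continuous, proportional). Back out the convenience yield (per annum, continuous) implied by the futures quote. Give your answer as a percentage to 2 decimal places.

6.36%

F = S·e^((r+u−y)T) ⇒ (r+u−y) = ln(F/S)/T
ln(6647/6725) = -0.011666; /T ⇒ -0.011666
y = r + u − ln(F/S)/T = 0.0260 + 0.0259 + 0.011666 = 0.063566
y = 6.36%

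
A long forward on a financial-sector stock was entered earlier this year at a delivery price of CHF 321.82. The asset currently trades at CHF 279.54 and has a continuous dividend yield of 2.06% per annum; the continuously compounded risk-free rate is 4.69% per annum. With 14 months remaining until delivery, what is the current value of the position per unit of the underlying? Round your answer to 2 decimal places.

Current fair forward for the remaining 14 months: F = S·e^((r − q)·T), (r − q) = 0.0469 − 0.0206 = 0.0263
F = 279.54 · e^(0.0263 × 14/12) = 279.54 × 1.031159 = 288.2502
Value of long forward = (F − K)·e^(−rT) = (288.2502 − 321.82) · e^(−0.0469·14/12)
= -33.5698 × 0.946753 = -31.78

-CHF 31.78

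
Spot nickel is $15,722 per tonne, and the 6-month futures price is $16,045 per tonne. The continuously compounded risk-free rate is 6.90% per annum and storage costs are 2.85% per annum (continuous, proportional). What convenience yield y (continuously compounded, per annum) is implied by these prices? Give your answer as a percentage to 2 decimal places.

F = S·e^((r+u−y)T) ⇒ (r+u−y) = ln(F/S)/T
ln(16045/15722) = 0.020336; /T ⇒ 0.040672
y = r + u − ln(F/S)/T = 0.0690 + 0.0285 − 0.040672 = 0.056828
y = 5.68%

5.68%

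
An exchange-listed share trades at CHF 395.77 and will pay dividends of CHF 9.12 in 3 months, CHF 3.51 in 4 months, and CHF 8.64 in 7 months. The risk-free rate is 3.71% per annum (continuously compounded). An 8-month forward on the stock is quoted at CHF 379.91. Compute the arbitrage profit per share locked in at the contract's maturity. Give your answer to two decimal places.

CHF 4.29 per share

PV(dividends) I = 9.12·e^(−0.0371·3/12) + 3.51·e^(−0.0371·4/12) + 8.64·e^(−0.0371·7/12) = 20.9577
Fair forward F* = (S − I)·e^(rT) = (395.77 − 20.9577)·e^0.024733 = 374.8123 × 1.025041 = 384.1980
Market CHF 379.91 < fair 384.1980: forward underpriced → reverse cash-and-carry (short the stock, invest proceeds at r, pay the dividends, go long the forward).
Profit at T = |F_mkt − F*| = |379.91 − 384.1980| = CHF 4.29 per share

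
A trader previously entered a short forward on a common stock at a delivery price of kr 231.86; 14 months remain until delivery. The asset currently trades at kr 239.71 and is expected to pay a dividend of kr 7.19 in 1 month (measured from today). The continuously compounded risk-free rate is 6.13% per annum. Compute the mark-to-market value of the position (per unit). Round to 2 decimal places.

-kr 16.70

PV(remaining dividends) I = 7.19·e^(−0.0613·1/12) = 7.1534
Current forward F = (S − I)·e^(rT) = (239.71 − 7.1534)·e^(0.0613·14/12) = 232.5566 × 1.074136 = 249.7974
Value (long) = (F − K)·e^(−rT) = (249.7974 − 231.86) × 0.930981 = 16.6994
Short position value = −(long value) = -kr 16.70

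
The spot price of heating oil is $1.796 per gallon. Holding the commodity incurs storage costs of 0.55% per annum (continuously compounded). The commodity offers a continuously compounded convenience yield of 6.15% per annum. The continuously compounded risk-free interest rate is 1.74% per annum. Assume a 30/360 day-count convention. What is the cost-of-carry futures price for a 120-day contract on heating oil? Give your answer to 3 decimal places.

Net carry = r + u − y = 0.0174 + 0.0055 − 0.0615 = -0.0386
F = S·e^((r+u−y)T) = 1.796 · e^(-0.0386 × 120/360) = 1.796 · e^-0.012867
= 1.796 × 0.987215 = $1.773 per gallon

$1.773 per gallon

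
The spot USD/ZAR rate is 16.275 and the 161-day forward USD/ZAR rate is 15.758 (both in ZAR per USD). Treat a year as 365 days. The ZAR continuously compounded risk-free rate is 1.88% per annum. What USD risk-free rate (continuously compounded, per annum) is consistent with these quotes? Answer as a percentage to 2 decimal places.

F = S·e^((r_ZAR − r_USD)T) ⇒ r_USD = r_ZAR − ln(F/S)/T
ln(15.758/16.275) = -0.032282; /(161/365) = -0.073186
r_USD = 0.0188 + 0.073186 = 0.091986
r_USD = 9.20%

9.20%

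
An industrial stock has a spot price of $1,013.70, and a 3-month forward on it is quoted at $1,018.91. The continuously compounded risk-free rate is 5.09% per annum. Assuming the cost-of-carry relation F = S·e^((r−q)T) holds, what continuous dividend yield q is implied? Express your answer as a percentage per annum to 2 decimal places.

3.04%

From F = S·e^((r−q)T): (r − q) = ln(F/S)/T
ln(1018.91/1013.70) = ln(1.005140) = 0.005127
(r − q) = 0.005127 / (3/12) = 0.020508
q = r − ln(F/S)/T = 0.0509 − 0.020508 = 0.030392
q = 3.04%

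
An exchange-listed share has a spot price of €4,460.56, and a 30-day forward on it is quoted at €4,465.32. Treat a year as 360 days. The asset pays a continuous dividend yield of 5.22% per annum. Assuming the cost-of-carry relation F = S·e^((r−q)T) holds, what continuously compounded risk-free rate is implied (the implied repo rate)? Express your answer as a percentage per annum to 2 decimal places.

6.50%

From F = S·e^((r−q)T): (r − q) = ln(F/S)/T
ln(4465.32/4460.56) = ln(1.001067) = 0.001066
(r − q) = 0.001066 / (30/360) = 0.012792
r = ln(F/S)/T + q = 0.012792 + 0.0522 = 0.064992
r = 6.50%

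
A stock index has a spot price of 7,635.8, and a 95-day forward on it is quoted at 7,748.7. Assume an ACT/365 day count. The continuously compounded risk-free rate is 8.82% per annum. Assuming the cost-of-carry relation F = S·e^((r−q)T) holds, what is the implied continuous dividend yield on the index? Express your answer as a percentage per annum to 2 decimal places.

From F = S·e^((r−q)T): (r − q) = ln(F/S)/T
ln(7748.7/7635.8) = ln(1.014786) = 0.014678
(r − q) = 0.014678 / (95/365) = 0.056394
q = r − ln(F/S)/T = 0.0882 − 0.056394 = 0.031806
q = 3.18%

3.18%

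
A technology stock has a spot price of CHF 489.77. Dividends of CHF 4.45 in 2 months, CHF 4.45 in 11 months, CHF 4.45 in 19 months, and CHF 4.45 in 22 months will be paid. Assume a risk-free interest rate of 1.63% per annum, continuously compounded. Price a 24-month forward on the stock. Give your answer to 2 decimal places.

PV(dividends) I = 4.45·e^(−0.0163·2/12) + 4.45·e^(−0.0163·11/12) + 4.45·e^(−0.0163·19/12) + 4.45·e^(−0.0163·22/12)
I = 4.4379 + 4.3840 + 4.3366 + 4.3190 = 17.4775
F = (S − I)·e^(rT) = (489.77 − 17.4775) · e^(0.0163·24/12)
= 472.2925 · e^0.032600 = 472.2925 × 1.033137 = CHF 487.94

CHF 487.94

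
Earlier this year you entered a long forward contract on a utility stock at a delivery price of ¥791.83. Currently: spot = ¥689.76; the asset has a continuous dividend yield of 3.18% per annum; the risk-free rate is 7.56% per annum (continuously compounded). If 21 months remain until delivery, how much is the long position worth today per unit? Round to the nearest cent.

-¥41.28

Current fair forward for the remaining 21 months: F = S·e^((r − q)·T), (r − q) = 0.0756 − 0.0318 = 0.0438
F = 689.76 · e^(0.0438 × 21/12) = 689.76 × 1.079664 = 744.7090
Value of long forward = (F − K)·e^(−rT) = (744.7090 − 791.83) · e^(−0.0756·21/12)
= -47.1210 × 0.876078 = -41.28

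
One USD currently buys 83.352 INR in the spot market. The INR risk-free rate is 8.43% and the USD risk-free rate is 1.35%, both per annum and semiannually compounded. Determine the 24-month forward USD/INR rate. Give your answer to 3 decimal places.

By covered interest parity, F = S · (1+r_INR/2)^(2T) / (1+r_USD/2)^(2T)
= 83.352 × 1.179562 / 1.027275 = 83.352 × 1.148244
F = 95.708 INR per USD

95.708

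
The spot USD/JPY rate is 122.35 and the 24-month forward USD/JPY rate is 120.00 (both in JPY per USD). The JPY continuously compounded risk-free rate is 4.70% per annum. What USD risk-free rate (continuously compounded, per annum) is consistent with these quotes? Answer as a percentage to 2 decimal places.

F = S·e^((r_JPY − r_USD)T) ⇒ r_USD = r_JPY − ln(F/S)/T
ln(120.00/122.35) = -0.019394; /(24/12) = -0.009697
r_USD = 0.0470 + 0.009697 = 0.056697
r_USD = 5.67%

5.67%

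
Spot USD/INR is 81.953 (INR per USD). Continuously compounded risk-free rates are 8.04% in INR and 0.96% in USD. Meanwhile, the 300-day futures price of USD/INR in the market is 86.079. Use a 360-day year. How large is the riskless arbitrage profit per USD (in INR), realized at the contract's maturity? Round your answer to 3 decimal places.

0.855 per USD (in INR)

Fair futures: F* = S·e^(carry·T), with carry = (r_INR − r_USD) = 0.0804 − 0.0096 = 0.0708
F* = 81.953 · e^(0.0708 × 300/360) = 81.953 · e^0.059000 = 81.953 × 1.060775 = 86.9337
Market 86.079 < fair 86.9337: forward underpriced → reverse cash-and-carry (short spot, go long the forward).
At maturity, profit = |F_mkt − F*| = |86.079 − 86.9337| = 0.855 per USD (in INR)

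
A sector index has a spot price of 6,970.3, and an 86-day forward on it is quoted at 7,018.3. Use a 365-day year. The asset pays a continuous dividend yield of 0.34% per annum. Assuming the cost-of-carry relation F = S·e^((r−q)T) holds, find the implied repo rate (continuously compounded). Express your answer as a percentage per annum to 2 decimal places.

3.25%

From F = S·e^((r−q)T): (r − q) = ln(F/S)/T
ln(7018.3/6970.3) = ln(1.006886) = 0.006862
(r − q) = 0.006862 / (86/365) = 0.029124
r = ln(F/S)/T + q = 0.029124 + 0.0034 = 0.032524
r = 3.25%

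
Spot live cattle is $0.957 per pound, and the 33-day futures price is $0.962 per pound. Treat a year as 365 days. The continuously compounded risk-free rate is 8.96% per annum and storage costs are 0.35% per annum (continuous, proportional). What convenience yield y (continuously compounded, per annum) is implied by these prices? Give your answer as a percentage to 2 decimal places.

3.55%

F = S·e^((r+u−y)T) ⇒ (r+u−y) = ln(F/S)/T
ln(0.962/0.957) = 0.005211; /T ⇒ 0.057637
y = r + u − ln(F/S)/T = 0.0896 + 0.0035 − 0.057637 = 0.035463
y = 3.55%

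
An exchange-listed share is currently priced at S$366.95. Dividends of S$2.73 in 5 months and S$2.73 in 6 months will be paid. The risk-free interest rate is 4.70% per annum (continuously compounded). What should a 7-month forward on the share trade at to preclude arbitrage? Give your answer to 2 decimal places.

S$371.66

PV(dividends) I = 2.73·e^(−0.0470·5/12) + 2.73·e^(−0.0470·6/12)
I = 2.6771 + 2.6666 = 5.3437
F = (S − I)·e^(rT) = (366.95 − 5.3437) · e^(0.0470·7/12)
= 361.6063 · e^0.027417 = 361.6063 × 1.027796 = S$371.66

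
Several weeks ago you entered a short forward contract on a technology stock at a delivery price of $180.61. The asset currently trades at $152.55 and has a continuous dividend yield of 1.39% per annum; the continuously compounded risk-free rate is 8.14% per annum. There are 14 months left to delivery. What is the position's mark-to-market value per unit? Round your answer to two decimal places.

$14.15

Current fair forward for the remaining 14 months: F = S·e^((r − q)·T), (r − q) = 0.0814 − 0.0139 = 0.0675
F = 152.55 · e^(0.0675 × 14/12) = 152.55 × 1.081934 = 165.0490
Value of long forward = (F − K)·e^(−rT) = (165.0490 − 180.61) · e^(−0.0814·14/12)
= -15.5610 × 0.909403 = -14.15
Short position value = −(long value) = $14.15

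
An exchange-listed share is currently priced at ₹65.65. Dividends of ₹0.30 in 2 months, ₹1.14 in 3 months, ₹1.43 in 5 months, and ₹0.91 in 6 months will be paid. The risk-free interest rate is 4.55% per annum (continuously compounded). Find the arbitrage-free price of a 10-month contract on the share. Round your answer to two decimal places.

₹64.33

PV(dividends) I = 0.30·e^(−0.0455·2/12) + 1.14·e^(−0.0455·3/12) + 1.43·e^(−0.0455·5/12) + 0.91·e^(−0.0455·6/12)
I = 0.2977 + 1.1271 + 1.4031 + 0.8895 = 3.7174
F = (S − I)·e^(rT) = (65.65 − 3.7174) · e^(0.0455·10/12)
= 61.9326 · e^0.037917 = 61.9326 × 1.038645 = ₹64.33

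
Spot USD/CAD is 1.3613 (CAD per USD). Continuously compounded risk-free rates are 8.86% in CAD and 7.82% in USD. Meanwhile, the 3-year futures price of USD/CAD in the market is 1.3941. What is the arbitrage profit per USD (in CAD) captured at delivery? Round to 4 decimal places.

0.0103 per USD (in CAD)

Fair futures: F* = S·e^(carry·T), with carry = (r_CAD − r_USD) = 0.0886 − 0.0782 = 0.0104
F* = 1.3613 · e^(0.0104 × 3) = 1.3613 · e^0.031200 = 1.3613 × 1.031692 = 1.4044
Market 1.3941 < fair 1.4044: forward underpriced → reverse cash-and-carry (short spot, go long the forward).
At maturity, profit = |F_mkt − F*| = |1.3941 − 1.4044| = 0.0103 per USD (in CAD)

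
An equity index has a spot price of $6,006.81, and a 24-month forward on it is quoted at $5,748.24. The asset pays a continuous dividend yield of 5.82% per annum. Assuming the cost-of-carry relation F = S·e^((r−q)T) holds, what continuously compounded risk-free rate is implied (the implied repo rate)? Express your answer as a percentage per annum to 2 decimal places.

3.62%

From F = S·e^((r−q)T): (r − q) = ln(F/S)/T
ln(5748.24/6006.81) = ln(0.956954) = -0.044000
(r − q) = -0.044000 / (24/12) = -0.022000
r = ln(F/S)/T + q = -0.022000 + 0.0582 = 0.036200
r = 3.62%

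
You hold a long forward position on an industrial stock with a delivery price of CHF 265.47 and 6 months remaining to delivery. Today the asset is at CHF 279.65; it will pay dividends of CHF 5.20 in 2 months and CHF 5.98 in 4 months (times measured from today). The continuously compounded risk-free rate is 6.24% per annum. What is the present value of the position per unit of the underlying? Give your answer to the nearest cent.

PV(remaining dividends) I = 5.20·e^(−0.0624·2/12) + 5.98·e^(−0.0624·4/12) = 11.0031
Current forward F = (S − I)·e^(rT) = (279.65 − 11.0031)·e^(0.0624·6/12) = 268.6469 × 1.031692 = 277.1609
Value (long) = (F − K)·e^(−rT) = (277.1609 − 265.47) × 0.969282 = 11.3318
Value = CHF 11.33

CHF 11.33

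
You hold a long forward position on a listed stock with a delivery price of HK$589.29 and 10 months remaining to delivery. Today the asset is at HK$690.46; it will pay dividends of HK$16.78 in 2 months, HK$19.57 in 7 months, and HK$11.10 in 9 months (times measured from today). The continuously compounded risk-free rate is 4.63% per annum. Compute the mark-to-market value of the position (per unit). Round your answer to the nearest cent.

HK$77.05

PV(remaining dividends) I = 16.78·e^(−0.0463·2/12) + 19.57·e^(−0.0463·7/12) + 11.10·e^(−0.0463·9/12) = 46.4207
Current forward F = (S − I)·e^(rT) = (690.46 − 46.4207)·e^(0.0463·10/12) = 644.0393 × 1.039337 = 669.3739
Value (long) = (F − K)·e^(−rT) = (669.3739 − 589.29) × 0.962152 = 77.0529
Value = HK$77.05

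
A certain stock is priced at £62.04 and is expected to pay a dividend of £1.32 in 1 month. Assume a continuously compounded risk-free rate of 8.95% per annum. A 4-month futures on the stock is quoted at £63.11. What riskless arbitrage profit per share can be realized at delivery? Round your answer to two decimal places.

PV(dividends) I = 1.32·e^(−0.0895·1/12) = 1.3102
Fair futures F* = (S − I)·e^(rT) = (62.04 − 1.3102)·e^0.029833 = 60.7298 × 1.030282 = 62.5688
Market £63.11 > fair 62.5688: forward overpriced → cash-and-carry (borrow at r, buy the stock and collect the dividends, short the forward).
Profit at T = |F_mkt − F*| = |63.11 − 62.5688| = £0.54 per share

£0.54 per share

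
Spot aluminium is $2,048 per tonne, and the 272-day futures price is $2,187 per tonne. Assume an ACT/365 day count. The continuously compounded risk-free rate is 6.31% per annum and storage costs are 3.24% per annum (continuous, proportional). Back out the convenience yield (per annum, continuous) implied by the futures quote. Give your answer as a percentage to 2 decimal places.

0.74%

F = S·e^((r+u−y)T) ⇒ (r+u−y) = ln(F/S)/T
ln(2187/2048) = 0.065667; /T ⇒ 0.088119
y = r + u − ln(F/S)/T = 0.0631 + 0.0324 − 0.088119 = 0.007381
y = 0.74%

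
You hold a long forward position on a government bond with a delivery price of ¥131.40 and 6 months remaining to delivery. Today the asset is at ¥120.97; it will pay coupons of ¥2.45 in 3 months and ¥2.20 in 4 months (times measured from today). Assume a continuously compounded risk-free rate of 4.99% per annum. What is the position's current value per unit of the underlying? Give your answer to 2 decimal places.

-¥11.78

PV(remaining coupons) I = 2.45·e^(−0.0499·3/12) + 2.20·e^(−0.0499·4/12) = 4.5833
Current forward F = (S − I)·e^(rT) = (120.97 − 4.5833)·e^(0.0499·6/12) = 116.3867 × 1.025264 = 119.3271
Value (long) = (F − K)·e^(−rT) = (119.3271 − 131.40) × 0.975359 = -11.7754
Value = -¥11.78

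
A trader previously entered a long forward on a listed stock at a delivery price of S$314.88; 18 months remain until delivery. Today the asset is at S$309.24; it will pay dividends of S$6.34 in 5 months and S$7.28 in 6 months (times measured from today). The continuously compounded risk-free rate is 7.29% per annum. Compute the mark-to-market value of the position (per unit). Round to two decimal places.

PV(remaining dividends) I = 6.34·e^(−0.0729·5/12) + 7.28·e^(−0.0729·6/12) = 13.1697
Current forward F = (S − I)·e^(rT) = (309.24 − 13.1697)·e^(0.0729·18/12) = 296.0703 × 1.115553 = 330.2821
Value (long) = (F − K)·e^(−rT) = (330.2821 − 314.88) × 0.896417 = 13.8067
Value = S$13.81

S$13.81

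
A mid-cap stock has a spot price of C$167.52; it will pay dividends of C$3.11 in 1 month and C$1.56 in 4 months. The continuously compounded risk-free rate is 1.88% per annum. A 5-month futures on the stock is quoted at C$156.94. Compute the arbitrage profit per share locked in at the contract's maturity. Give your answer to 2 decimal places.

C$7.21 per share

PV(dividends) I = 3.11·e^(−0.0188·1/12) + 1.56·e^(−0.0188·4/12) = 4.6554
Fair futures F* = (S − I)·e^(rT) = (167.52 − 4.6554)·e^0.007833 = 162.8646 × 1.007864 = 164.1454
Market C$156.94 < fair 164.1454: forward underpriced → reverse cash-and-carry (short the stock, invest proceeds at r, pay the dividends, go long the forward).
Profit at T = |F_mkt − F*| = |156.94 − 164.1454| = C$7.21 per share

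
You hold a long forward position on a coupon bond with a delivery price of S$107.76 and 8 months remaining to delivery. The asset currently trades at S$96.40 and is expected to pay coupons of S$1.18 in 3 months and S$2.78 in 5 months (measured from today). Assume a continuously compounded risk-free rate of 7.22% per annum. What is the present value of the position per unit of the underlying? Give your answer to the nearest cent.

PV(remaining coupons) I = 1.18·e^(−0.0722·3/12) + 2.78·e^(−0.0722·5/12) = 3.8565
Current forward F = (S − I)·e^(rT) = (96.40 − 3.8565)·e^(0.0722·8/12) = 92.5435 × 1.049311 = 97.1069
Value (long) = (F − K)·e^(−rT) = (97.1069 − 107.76) × 0.953007 = -10.1525
Value = -S$10.15

-S$10.15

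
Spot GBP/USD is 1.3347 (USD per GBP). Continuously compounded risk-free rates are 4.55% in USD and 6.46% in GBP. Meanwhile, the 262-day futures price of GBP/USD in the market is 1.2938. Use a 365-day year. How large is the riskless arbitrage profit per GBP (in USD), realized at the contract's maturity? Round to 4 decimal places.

0.0227 per GBP (in USD)

Fair futures: F* = S·e^(carry·T), with carry = (r_USD − r_GBP) = 0.0455 − 0.0646 = -0.0191
F* = 1.3347 · e^(-0.0191 × 262/365) = 1.3347 · e^-0.013710 = 1.3347 × 0.986384 = 1.3165
Market 1.2938 < fair 1.3165: forward underpriced → reverse cash-and-carry (short spot, go long the forward).
At maturity, profit = |F_mkt − F*| = |1.2938 − 1.3165| = 0.0227 per GBP (in USD)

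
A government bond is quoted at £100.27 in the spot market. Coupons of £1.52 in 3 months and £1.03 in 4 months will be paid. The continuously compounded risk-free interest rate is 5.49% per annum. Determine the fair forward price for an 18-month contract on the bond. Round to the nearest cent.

PV(coupons) I = 1.52·e^(−0.0549·3/12) + 1.03·e^(−0.0549·4/12)
I = 1.4993 + 1.0113 = 2.5106
F = (S − I)·e^(rT) = (100.27 − 2.5106) · e^(0.0549·18/12)
= 97.7594 · e^0.082350 = 97.7594 × 1.085836 = £106.15

£106.15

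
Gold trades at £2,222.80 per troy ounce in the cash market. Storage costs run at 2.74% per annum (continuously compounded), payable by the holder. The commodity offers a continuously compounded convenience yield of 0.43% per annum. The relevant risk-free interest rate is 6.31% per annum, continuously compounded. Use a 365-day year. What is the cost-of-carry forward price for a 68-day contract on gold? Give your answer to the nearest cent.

Net carry = r + u − y = 0.0631 + 0.0274 − 0.0043 = 0.0862
F = S·e^((r+u−y)T) = 2222.80 · e^(0.0862 × 68/365) = 2222.80 · e^0.01605918
= 2222.80 × 1.01618882 = £2,258.78 per troy ounce

£2,258.78 per troy ounce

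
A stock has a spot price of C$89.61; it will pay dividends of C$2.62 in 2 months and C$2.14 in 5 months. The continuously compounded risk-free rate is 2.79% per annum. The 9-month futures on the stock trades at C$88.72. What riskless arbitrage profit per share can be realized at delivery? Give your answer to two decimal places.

C$2.04 per share

PV(dividends) I = 2.62·e^(−0.0279·2/12) + 2.14·e^(−0.0279·5/12) = 4.7231
Fair futures F* = (S − I)·e^(rT) = (89.61 − 4.7231)·e^0.020925 = 84.8869 × 1.021145 = 86.6818
Market C$88.72 > fair 86.6818: forward overpriced → cash-and-carry (borrow at r, buy the stock and collect the dividends, short the forward).
Profit at T = |F_mkt − F*| = |88.72 − 86.6818| = C$2.04 per share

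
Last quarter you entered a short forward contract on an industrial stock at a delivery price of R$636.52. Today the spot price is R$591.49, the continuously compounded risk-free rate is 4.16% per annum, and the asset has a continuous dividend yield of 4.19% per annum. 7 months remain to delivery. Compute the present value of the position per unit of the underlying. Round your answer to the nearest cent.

Current fair forward for the remaining 7 months: F = S·e^((r − q)·T), (r − q) = 0.0416 − 0.0419 = -0.0003
F = 591.49 · e^(-0.0003 × 7/12) = 591.49 × 0.999825 = 591.3865
Value of long forward = (F − K)·e^(−rT) = (591.3865 − 636.52) · e^(−0.0416·7/12)
= -45.1335 × 0.976025 = -44.05
Short position value = −(long value) = R$44.05

R$44.05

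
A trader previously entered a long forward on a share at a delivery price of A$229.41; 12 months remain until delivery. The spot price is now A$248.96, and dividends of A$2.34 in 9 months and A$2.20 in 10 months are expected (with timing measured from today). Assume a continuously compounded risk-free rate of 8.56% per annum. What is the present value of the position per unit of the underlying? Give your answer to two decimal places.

PV(remaining dividends) I = 2.34·e^(−0.0856·9/12) + 2.20·e^(−0.0856·10/12) = 4.2430
Current forward F = (S − I)·e^(rT) = (248.96 − 4.2430)·e^(0.0856·12/12) = 244.7170 × 1.089370 = 266.5874
Value (long) = (F − K)·e^(−rT) = (266.5874 − 229.41) × 0.917961 = 34.1274
Value = A$34.13

A$34.13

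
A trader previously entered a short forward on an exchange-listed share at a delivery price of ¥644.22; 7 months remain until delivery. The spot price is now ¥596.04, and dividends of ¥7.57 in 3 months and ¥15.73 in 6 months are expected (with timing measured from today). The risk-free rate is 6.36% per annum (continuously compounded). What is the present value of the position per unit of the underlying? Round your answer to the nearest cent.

¥47.41

PV(remaining dividends) I = 7.57·e^(−0.0636·3/12) + 15.73·e^(−0.0636·6/12) = 22.6882
Current forward F = (S − I)·e^(rT) = (596.04 − 22.6882)·e^(0.0636·7/12) = 573.3518 × 1.037797 = 595.0228
Value (long) = (F − K)·e^(−rT) = (595.0228 − 644.22) × 0.963580 = -47.4054
Short position value = −(long value) = ¥47.41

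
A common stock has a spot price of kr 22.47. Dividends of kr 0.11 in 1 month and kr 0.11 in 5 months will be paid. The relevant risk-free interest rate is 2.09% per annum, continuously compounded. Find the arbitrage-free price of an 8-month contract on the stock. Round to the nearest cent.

PV(dividends) I = 0.11·e^(−0.0209·1/12) + 0.11·e^(−0.0209·5/12)
I = 0.1098 + 0.1090 = 0.2188
F = (S − I)·e^(rT) = (22.47 − 0.2188) · e^(0.0209·8/12)
= 22.2512 · e^0.013933 = 22.2512 × 1.014031 = kr 22.56

kr 22.56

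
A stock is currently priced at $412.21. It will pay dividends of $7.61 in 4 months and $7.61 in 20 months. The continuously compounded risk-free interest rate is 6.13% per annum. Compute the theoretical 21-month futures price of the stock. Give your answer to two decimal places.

$442.94

PV(dividends) I = 7.61·e^(−0.0613·4/12) + 7.61·e^(−0.0613·20/12)
I = 7.4561 + 6.8709 = 14.3270
F = (S − I)·e^(rT) = (412.21 − 14.3270) · e^(0.0613·21/12)
= 397.8830 · e^0.107275 = 397.8830 × 1.113240 = $442.94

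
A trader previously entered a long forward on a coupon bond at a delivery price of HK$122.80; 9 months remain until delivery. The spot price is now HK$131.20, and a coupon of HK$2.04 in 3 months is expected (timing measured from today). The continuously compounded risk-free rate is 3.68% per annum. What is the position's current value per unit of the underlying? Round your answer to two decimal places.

PV(remaining coupons) I = 2.04·e^(−0.0368·3/12) = 2.0213
Current forward F = (S − I)·e^(rT) = (131.20 − 2.0213)·e^(0.0368·9/12) = 129.1787 × 1.027984 = 132.7936
Value (long) = (F − K)·e^(−rT) = (132.7936 − 122.80) × 0.972777 = 9.7215
Value = HK$9.72

HK$9.72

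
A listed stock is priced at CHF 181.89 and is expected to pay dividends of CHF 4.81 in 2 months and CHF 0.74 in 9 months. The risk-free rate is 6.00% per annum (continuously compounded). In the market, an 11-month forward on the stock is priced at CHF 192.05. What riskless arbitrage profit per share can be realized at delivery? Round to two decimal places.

PV(dividends) I = 4.81·e^(−0.0600·2/12) + 0.74·e^(−0.0600·9/12) = 5.4696
Fair forward F* = (S − I)·e^(rT) = (181.89 − 5.4696)·e^0.055000 = 176.4204 × 1.056541 = 186.3954
Market CHF 192.05 > fair 186.3954: forward overpriced → cash-and-carry (borrow at r, buy the stock and collect the dividends, short the forward).
Profit at T = |F_mkt − F*| = |192.05 − 186.3954| = CHF 5.65 per share

CHF 5.65 per share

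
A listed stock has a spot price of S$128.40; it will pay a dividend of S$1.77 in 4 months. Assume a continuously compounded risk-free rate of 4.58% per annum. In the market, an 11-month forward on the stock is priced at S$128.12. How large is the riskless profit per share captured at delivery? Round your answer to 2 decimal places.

S$3.97 per share

PV(dividends) I = 1.77·e^(−0.0458·4/12) = 1.7432
Fair forward F* = (S − I)·e^(rT) = (128.40 − 1.7432)·e^0.041983 = 126.6568 × 1.042877 = 132.0875
Market S$128.12 < fair 132.0875: forward underpriced → reverse cash-and-carry (short the stock, invest proceeds at r, pay the dividends, go long the forward).
Profit at T = |F_mkt − F*| = |128.12 − 132.0875| = S$3.97 per share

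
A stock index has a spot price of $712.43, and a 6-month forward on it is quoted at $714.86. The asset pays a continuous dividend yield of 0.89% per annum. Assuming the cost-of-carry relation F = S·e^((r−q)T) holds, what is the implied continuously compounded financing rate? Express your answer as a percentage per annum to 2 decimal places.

1.57%

From F = S·e^((r−q)T): (r − q) = ln(F/S)/T
ln(714.86/712.43) = ln(1.003411) = 0.003405
(r − q) = 0.003405 / (6/12) = 0.006810
r = ln(F/S)/T + q = 0.006810 + 0.0089 = 0.015710
r = 1.57%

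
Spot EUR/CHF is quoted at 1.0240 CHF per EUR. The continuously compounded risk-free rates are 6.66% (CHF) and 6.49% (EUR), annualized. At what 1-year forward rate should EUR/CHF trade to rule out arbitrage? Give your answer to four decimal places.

F = S·e^((r_CHF − r_EUR)T) = 1.0240 · e^((0.0666 − 0.0649) × 1)
= 1.0240 · e^0.001700 = 1.0240 × 1.001701
F = 1.0257 CHF per EUR

1.0257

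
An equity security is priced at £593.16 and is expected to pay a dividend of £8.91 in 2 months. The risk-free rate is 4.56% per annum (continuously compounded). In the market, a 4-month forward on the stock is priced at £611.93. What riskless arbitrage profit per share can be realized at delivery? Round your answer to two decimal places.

£18.66 per share

PV(dividends) I = 8.91·e^(−0.0456·2/12) = 8.8425
Fair forward F* = (S − I)·e^(rT) = (593.16 − 8.8425)·e^0.015200 = 584.3175 × 1.015316 = 593.2669
Market £611.93 > fair 593.2669: forward overpriced → cash-and-carry (borrow at r, buy the stock and collect the dividends, short the forward).
Profit at T = |F_mkt − F*| = |611.93 − 593.2669| = £18.66 per share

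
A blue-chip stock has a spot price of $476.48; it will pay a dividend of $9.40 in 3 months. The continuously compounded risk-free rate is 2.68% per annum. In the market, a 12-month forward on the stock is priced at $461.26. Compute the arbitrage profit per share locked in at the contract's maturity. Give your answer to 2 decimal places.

$18.57 per share

PV(dividends) I = 9.40·e^(−0.0268·3/12) = 9.3372
Fair forward F* = (S − I)·e^(rT) = (476.48 − 9.3372)·e^0.026800 = 467.1428 × 1.027162 = 479.8313
Market $461.26 < fair 479.8313: forward underpriced → reverse cash-and-carry (short the stock, invest proceeds at r, pay the dividends, go long the forward).
Profit at T = |F_mkt − F*| = |461.26 − 479.8313| = $18.57 per share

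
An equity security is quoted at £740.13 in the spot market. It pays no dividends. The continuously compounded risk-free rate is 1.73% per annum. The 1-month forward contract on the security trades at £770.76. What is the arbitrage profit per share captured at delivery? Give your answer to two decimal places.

£29.56 per share

Fair forward: F* = S·e^(carry·T), with carry = r = 0.0173
F* = 740.13 · e^(0.0173 × 1/12) = 740.13 · e^0.001442 = 740.13 × 1.001443 = £741.1980
Market £770.76 > fair £741.1980: forward overpriced → cash-and-carry (buy spot, short the forward).
At maturity, profit = |F_mkt − F*| = |770.76 − 741.1980| = £29.56 per share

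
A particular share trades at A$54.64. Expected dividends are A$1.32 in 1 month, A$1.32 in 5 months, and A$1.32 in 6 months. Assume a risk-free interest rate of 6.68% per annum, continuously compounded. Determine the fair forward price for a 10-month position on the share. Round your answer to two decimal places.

PV(dividends) I = 1.32·e^(−0.0668·1/12) + 1.32·e^(−0.0668·5/12) + 1.32·e^(−0.0668·6/12)
I = 1.3127 + 1.2838 + 1.2766 = 3.8731
F = (S − I)·e^(rT) = (54.64 − 3.8731) · e^(0.0668·10/12)
= 50.7669 · e^0.055667 = 50.7669 × 1.057246 = A$53.67

A$53.67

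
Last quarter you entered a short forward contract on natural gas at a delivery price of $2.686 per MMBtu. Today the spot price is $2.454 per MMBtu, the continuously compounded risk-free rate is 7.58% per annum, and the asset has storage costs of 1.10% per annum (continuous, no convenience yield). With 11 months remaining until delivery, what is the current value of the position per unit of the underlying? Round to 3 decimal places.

$0.027 per MMBtu

Current fair forward for the remaining 11 months: F = S·e^((r + u)·T), (r + u) = 0.0758 + 0.0110 = 0.0868
F = 2.454 · e^(0.0868 × 11/12) = 2.454 × 1.082818 = 2.6572
Value of long forward = (F − K)·e^(−rT) = (2.6572 − 2.686) · e^(−0.0758·11/12)
= -0.0288 × 0.932876 = -0.027
Short position value = −(long value) = $0.027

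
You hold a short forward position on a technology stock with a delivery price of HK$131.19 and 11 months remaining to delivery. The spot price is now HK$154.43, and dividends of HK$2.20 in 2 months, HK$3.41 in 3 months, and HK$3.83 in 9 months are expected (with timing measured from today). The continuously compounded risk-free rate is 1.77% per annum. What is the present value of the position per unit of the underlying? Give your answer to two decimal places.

-HK$15.98

PV(remaining dividends) I = 2.20·e^(−0.0177·2/12) + 3.41·e^(−0.0177·3/12) + 3.83·e^(−0.0177·9/12) = 9.3680
Current forward F = (S − I)·e^(rT) = (154.43 − 9.3680)·e^(0.0177·11/12) = 145.0620 × 1.016357 = 147.4348
Value (long) = (F − K)·e^(−rT) = (147.4348 − 131.19) × 0.983906 = 15.9834
Short position value = −(long value) = -HK$15.98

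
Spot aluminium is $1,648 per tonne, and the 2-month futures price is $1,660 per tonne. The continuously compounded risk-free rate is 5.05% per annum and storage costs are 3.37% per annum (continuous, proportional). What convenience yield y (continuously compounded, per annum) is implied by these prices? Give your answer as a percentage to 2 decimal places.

F = S·e^((r+u−y)T) ⇒ (r+u−y) = ln(F/S)/T
ln(1660/1648) = 0.007255; /T ⇒ 0.043530
y = r + u − ln(F/S)/T = 0.0505 + 0.0337 − 0.043530 = 0.040670
y = 4.07%

4.07%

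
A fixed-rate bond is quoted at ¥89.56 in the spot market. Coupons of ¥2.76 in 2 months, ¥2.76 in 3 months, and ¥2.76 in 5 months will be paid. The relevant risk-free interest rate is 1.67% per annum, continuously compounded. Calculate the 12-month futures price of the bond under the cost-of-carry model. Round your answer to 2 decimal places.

PV(coupons) I = 2.76·e^(−0.0167·2/12) + 2.76·e^(−0.0167·3/12) + 2.76·e^(−0.0167·5/12)
I = 2.7523 + 2.7485 + 2.7409 = 8.2417
F = (S − I)·e^(rT) = (89.56 − 8.2417) · e^(0.0167·12/12)
= 81.3183 · e^0.016700 = 81.3183 × 1.016840 = ¥82.69

¥82.69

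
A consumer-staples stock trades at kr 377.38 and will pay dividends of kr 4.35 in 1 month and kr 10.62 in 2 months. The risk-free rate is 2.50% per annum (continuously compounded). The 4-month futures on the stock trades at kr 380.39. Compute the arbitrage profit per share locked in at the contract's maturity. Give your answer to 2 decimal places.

kr 14.89 per share

PV(dividends) I = 4.35·e^(−0.0250·1/12) + 10.62·e^(−0.0250·2/12) = 14.9168
Fair futures F* = (S − I)·e^(rT) = (377.38 − 14.9168)·e^0.008333 = 362.4632 × 1.008368 = 365.4963
Market kr 380.39 > fair 365.4963: forward overpriced → cash-and-carry (borrow at r, buy the stock and collect the dividends, short the forward).
Profit at T = |F_mkt − F*| = |380.39 − 365.4963| = kr 14.89 per share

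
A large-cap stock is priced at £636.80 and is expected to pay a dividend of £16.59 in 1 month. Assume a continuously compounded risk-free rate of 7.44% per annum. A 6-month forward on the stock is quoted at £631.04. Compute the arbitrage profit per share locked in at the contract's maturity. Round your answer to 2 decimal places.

PV(dividends) I = 16.59·e^(−0.0744·1/12) = 16.4875
Fair forward F* = (S − I)·e^(rT) = (636.80 − 16.4875)·e^0.037200 = 620.3125 × 1.037901 = 643.8230
Market £631.04 < fair 643.8230: forward underpriced → reverse cash-and-carry (short the stock, invest proceeds at r, pay the dividends, go long the forward).
Profit at T = |F_mkt − F*| = |631.04 − 643.8230| = £12.78 per share

£12.78 per share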